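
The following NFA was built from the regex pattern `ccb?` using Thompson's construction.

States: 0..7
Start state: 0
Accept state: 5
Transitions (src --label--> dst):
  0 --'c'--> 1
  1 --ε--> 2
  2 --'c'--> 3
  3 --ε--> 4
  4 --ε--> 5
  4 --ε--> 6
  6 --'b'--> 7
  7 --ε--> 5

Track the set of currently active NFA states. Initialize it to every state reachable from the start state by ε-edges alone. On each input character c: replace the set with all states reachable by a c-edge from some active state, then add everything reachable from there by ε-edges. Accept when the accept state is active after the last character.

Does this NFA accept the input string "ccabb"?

start: ε-closure({0}) = {0}
'c' @ 1: {1,2}
'c' @ 2: {3,4,5,6}  [accepting]
'a' @ 3: {}  — no active states
rest 'bb' ignored (set empty)
after full input: {}  (accept=5 not in)

Answer: REJECT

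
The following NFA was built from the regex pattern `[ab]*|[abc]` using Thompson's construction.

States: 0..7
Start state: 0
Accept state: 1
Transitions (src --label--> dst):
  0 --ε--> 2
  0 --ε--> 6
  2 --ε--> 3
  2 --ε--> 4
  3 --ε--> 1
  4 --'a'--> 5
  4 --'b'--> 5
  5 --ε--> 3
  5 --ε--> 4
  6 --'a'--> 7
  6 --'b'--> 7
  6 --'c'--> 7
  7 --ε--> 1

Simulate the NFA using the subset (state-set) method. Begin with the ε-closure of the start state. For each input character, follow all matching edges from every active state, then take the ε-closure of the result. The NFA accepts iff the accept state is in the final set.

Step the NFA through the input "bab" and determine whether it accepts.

Answer: ACCEPT

Steps:
start: ε-closure({0}) = {0,1,2,3,4,6}
'b' @ 1: {1,3,4,5,7}  ✓accept
'a' @ 2: {1,3,4,5}  ✓accept
'b' @ 3: {1,3,4,5}  ✓accept
final: {1,3,4,5}; accept 1 in set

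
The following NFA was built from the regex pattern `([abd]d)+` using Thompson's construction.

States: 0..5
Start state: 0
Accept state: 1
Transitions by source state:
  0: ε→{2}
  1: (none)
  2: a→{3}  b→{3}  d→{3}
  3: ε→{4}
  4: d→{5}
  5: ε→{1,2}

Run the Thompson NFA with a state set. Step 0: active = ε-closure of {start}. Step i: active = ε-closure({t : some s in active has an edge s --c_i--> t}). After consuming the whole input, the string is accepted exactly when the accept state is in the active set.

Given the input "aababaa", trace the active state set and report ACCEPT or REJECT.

S₀ = ε-closure({0}) = {0,2}
'a' @ 1: {3,4}
'a' @ 2: {}  — no active states
rest 'babaa' ignored (set empty)
end set {} — state 1 not in

Answer: REJECT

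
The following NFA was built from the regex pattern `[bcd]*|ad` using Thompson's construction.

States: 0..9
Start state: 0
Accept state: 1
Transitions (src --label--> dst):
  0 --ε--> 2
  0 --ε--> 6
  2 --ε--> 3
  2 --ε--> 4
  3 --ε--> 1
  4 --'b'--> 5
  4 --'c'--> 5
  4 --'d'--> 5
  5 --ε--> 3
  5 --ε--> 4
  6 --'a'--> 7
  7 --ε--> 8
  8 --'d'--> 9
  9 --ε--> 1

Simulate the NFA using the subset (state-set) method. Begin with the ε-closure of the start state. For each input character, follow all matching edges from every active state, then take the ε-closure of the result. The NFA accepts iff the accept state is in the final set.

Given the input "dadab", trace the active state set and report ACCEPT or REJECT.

Answer: REJECT

Trace:
start: ε-closure({0}) = {0,1,2,3,4,6}
'd' @ 1: {1,3,4,5}  [accepting]
'a' @ 2: {}  — state set empty
rest 'dab' ignored (set empty)
after full input: {}  (accept=1 not in)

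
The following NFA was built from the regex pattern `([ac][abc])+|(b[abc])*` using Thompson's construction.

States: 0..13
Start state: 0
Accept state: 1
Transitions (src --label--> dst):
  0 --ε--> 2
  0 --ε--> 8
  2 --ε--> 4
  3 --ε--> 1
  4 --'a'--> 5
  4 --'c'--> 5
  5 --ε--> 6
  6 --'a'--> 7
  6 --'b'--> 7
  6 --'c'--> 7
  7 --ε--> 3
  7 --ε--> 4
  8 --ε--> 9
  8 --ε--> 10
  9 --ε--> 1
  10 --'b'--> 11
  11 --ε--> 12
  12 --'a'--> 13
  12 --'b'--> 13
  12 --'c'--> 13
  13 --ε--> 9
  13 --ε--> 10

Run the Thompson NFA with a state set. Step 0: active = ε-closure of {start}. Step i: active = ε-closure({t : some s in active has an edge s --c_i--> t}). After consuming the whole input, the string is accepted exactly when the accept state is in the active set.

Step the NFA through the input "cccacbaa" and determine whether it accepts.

Answer: ACCEPT

Steps:
initial (ε-close {0}): {0,1,2,4,8,9,10}
'c' @ 1: {5,6}
'c' @ 2: {1,3,4,7}  (accept∈set)
'c' @ 3: {5,6}
'a' @ 4: {1,3,4,7}  (accept∈set)
'c' @ 5: {5,6}
'b' @ 6: {1,3,4,7}  (accept∈set)
'a' @ 7: {5,6}
'a' @ 8: {1,3,4,7}  (accept∈set)
final: {1,3,4,7}; accept 1 in set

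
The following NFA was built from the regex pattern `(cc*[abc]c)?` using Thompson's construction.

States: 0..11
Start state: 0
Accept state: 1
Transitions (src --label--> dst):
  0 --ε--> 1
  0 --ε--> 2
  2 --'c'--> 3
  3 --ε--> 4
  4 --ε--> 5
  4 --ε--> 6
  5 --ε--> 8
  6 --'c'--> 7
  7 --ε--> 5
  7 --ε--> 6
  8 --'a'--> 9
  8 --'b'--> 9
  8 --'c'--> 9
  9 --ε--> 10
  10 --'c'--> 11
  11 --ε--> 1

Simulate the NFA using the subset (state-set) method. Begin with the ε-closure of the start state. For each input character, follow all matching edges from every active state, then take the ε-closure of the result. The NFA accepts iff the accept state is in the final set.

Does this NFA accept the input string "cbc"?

Answer: ACCEPT

Steps:
start: ε-closure({0}) = {0,1,2}
'c' @ 1: {3,4,5,6,8}
'b' @ 2: {9,10}
'c' @ 3: {1,11}  ✓accept
after full input: {1,11}  (accept=1 in)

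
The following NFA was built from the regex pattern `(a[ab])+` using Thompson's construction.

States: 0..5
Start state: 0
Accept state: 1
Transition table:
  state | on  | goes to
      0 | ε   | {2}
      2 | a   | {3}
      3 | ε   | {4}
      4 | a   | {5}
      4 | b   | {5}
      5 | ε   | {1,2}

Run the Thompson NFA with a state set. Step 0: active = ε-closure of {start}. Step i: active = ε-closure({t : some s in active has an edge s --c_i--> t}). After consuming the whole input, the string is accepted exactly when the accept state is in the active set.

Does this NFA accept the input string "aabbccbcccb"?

initial (ε-close {0}): {0,2}
'a' @ 1: {3,4}
'a' @ 2: {1,2,5}  (accept∈set)
'b' @ 3: {}  — dead — no transitions
rest 'bccbcccb' ignored (set empty)
end set {} — state 1 not in

Answer: REJECT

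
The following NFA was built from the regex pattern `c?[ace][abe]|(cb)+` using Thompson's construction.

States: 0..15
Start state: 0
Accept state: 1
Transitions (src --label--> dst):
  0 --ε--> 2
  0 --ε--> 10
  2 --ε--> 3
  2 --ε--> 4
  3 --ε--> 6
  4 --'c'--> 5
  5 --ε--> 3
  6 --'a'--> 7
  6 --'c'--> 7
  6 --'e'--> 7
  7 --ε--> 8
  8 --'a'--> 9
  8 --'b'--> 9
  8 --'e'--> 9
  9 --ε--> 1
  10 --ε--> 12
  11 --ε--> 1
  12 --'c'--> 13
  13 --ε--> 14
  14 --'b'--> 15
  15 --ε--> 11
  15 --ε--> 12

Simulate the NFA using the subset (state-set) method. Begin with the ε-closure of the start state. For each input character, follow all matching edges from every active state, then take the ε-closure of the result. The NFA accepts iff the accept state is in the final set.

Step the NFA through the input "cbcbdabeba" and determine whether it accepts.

Answer: REJECT

Trace:
S₀ = ε-closure({0}) = {0,2,3,4,6,10,12}
'c' @ 1: {3,5,6,7,8,13,14}
'b' @ 2: {1,9,11,12,15}  (accept∈set)
'c' @ 3: {13,14}
'b' @ 4: {1,11,12,15}  (accept∈set)
'd' @ 5: {}  — no active states
rest 'abeba' ignored (set empty)
final: {}; accept 1 not in set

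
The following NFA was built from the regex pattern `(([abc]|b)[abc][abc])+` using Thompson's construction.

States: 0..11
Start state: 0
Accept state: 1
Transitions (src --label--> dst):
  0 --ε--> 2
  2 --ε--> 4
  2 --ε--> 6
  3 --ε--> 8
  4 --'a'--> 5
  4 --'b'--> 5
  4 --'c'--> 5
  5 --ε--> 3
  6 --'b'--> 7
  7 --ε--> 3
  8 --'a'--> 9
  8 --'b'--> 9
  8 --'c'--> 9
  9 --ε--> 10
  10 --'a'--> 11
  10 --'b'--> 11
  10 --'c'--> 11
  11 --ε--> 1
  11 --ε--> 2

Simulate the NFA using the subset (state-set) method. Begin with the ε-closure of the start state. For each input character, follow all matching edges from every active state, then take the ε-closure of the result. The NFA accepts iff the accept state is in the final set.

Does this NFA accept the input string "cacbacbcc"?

initial (ε-close {0}): {0,2,4,6}
'c' @ 1: {3,5,8}
'a' @ 2: {9,10}
'c' @ 3: {1,2,4,6,11}  ✓accept
'b' @ 4: {3,5,7,8}
'a' @ 5: {9,10}
'c' @ 6: {1,2,4,6,11}  ✓accept
'b' @ 7: {3,5,7,8}
'c' @ 8: {9,10}
'c' @ 9: {1,2,4,6,11}  ✓accept
after full input: {1,2,4,6,11}  (accept=1 in)

Answer: ACCEPT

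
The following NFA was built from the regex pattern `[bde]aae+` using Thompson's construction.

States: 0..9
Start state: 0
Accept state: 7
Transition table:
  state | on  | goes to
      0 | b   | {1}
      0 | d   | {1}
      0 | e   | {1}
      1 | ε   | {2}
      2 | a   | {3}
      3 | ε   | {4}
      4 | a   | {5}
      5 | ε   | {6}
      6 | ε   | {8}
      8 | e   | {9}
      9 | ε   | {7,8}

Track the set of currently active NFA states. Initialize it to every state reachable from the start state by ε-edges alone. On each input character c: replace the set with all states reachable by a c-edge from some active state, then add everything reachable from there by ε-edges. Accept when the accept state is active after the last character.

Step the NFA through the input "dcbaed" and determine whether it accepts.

Answer: REJECT

Steps:
start: ε-closure({0}) = {0}
'd' @ 1: {1,2}
'c' @ 2: {}  — no active states
rest 'baed' ignored (set empty)
after full input: {}  (accept=7 not in)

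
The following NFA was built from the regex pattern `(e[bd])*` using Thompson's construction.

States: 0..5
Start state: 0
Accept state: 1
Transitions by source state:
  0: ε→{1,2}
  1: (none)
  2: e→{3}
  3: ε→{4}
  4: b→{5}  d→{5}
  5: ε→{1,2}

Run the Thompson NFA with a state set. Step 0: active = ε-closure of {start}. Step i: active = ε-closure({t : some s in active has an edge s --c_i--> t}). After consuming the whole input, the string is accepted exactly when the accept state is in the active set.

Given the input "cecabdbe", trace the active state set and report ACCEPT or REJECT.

start: ε-closure({0}) = {0,1,2}
'c' @ 1: {}  — dead — no transitions
rest 'ecabdbe' ignored (set empty)
final: {}; accept 1 not in set

Answer: REJECT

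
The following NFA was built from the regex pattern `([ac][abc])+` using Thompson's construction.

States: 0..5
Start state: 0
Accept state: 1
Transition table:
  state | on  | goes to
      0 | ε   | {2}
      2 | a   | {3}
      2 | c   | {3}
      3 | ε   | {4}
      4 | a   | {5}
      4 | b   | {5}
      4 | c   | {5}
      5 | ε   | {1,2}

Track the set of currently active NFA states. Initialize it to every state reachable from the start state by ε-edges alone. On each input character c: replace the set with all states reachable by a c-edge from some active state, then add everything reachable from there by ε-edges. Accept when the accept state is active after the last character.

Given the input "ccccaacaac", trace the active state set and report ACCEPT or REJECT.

Answer: ACCEPT

Derivation:
start: ε-closure({0}) = {0,2}
'c' @ 1: {3,4}
'c' @ 2: {1,2,5}  [accepting]
'c' @ 3: {3,4}
'c' @ 4: {1,2,5}  [accepting]
'a' @ 5: {3,4}
'a' @ 6: {1,2,5}  [accepting]
'c' @ 7: {3,4}
'a' @ 8: {1,2,5}  [accepting]
'a' @ 9: {3,4}
'c' @ 10: {1,2,5}  [accepting]
after full input: {1,2,5}  (accept=1 in)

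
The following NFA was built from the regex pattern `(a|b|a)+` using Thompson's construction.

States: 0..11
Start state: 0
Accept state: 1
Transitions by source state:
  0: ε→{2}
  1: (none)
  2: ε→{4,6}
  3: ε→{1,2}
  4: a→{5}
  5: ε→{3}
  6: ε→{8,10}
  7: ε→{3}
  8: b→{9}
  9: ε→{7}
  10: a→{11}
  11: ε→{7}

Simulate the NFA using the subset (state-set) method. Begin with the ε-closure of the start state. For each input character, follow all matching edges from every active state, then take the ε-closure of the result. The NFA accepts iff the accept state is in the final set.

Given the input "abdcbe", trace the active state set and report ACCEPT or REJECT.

Answer: REJECT

Trace:
start: ε-closure({0}) = {0,2,4,6,8,10}
'a' @ 1: {1,2,3,4,5,6,7,8,10,11}  ✓accept
'b' @ 2: {1,2,3,4,6,7,8,9,10}  ✓accept
'd' @ 3: {}  — state set empty
rest 'cbe' ignored (set empty)
after full input: {}  (accept=1 not in)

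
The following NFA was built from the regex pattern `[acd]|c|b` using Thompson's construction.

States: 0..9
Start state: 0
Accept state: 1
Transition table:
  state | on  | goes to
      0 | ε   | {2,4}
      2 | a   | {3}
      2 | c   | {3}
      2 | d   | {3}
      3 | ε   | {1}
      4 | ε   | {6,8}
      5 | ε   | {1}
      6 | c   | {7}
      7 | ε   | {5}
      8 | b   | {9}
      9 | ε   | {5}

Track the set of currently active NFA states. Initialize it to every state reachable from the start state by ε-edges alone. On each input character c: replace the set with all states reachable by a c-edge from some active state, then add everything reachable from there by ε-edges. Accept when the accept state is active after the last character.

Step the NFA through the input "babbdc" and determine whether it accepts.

Answer: REJECT

Trace:
initial (ε-close {0}): {0,2,4,6,8}
'b' @ 1: {1,5,9}  [accepting]
'a' @ 2: {}  — dead — no transitions
rest 'bbdc' ignored (set empty)
final: {}; accept 1 not in set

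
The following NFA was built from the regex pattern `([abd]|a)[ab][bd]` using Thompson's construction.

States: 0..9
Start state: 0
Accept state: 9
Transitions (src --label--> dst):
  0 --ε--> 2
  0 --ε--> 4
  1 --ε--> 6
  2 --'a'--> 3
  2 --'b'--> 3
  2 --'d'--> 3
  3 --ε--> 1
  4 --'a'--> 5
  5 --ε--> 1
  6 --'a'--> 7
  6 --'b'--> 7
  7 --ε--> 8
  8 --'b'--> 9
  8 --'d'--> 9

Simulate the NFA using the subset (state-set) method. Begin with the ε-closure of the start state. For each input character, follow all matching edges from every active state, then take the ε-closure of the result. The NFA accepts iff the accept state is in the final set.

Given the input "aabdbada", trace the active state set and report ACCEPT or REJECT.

Answer: REJECT

Trace:
start: ε-closure({0}) = {0,2,4}
'a' @ 1: {1,3,5,6}
'a' @ 2: {7,8}
'b' @ 3: {9}  ✓accept
'd' @ 4: {}  — state set empty
rest 'bada' ignored (set empty)
after full input: {}  (accept=9 not in)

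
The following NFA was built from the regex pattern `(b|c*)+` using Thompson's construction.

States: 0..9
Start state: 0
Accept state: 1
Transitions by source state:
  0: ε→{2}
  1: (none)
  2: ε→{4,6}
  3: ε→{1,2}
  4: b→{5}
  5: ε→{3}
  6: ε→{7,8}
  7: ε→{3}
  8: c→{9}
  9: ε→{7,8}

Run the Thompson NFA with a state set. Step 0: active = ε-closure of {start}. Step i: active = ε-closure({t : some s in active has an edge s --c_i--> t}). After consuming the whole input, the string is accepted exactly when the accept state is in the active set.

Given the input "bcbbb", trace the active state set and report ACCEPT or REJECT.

start: ε-closure({0}) = {0,1,2,3,4,6,7,8}
'b' @ 1: {1,2,3,4,5,6,7,8}  [accepting]
'c' @ 2: {1,2,3,4,6,7,8,9}  [accepting]
'b' @ 3: {1,2,3,4,5,6,7,8}  [accepting]
'b' @ 4: {1,2,3,4,5,6,7,8}  [accepting]
'b' @ 5: {1,2,3,4,5,6,7,8}  [accepting]
after full input: {1,2,3,4,5,6,7,8}  (accept=1 in)

Answer: ACCEPT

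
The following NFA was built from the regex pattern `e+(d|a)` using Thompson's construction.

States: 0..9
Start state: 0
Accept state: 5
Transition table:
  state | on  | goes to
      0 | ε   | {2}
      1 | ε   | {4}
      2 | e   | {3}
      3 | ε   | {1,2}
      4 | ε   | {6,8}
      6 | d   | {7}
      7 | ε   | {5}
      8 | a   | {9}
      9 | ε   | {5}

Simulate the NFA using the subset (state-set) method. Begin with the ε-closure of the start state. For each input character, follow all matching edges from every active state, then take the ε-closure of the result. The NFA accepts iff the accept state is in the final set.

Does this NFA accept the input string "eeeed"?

S₀ = ε-closure({0}) = {0,2}
'e' @ 1: {1,2,3,4,6,8}
'e' @ 2: {1,2,3,4,6,8}
'e' @ 3: {1,2,3,4,6,8}
'e' @ 4: {1,2,3,4,6,8}
'd' @ 5: {5,7}  (accept∈set)
end set {5,7} — state 5 in

Answer: ACCEPT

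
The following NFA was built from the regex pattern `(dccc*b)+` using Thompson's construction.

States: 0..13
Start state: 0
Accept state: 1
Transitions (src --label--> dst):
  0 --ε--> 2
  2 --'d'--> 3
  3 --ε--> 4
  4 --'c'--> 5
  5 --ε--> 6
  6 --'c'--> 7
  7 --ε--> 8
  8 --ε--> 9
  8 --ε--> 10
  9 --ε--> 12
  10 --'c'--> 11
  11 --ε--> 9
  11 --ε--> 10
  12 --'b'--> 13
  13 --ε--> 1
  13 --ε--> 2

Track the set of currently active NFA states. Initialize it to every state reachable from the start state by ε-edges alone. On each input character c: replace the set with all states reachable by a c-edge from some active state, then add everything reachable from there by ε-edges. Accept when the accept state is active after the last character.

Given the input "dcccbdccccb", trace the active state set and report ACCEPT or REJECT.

Answer: ACCEPT

Derivation:
start: ε-closure({0}) = {0,2}
'd' @ 1: {3,4}
'c' @ 2: {5,6}
'c' @ 3: {7,8,9,10,12}
'c' @ 4: {9,10,11,12}
'b' @ 5: {1,2,13}  (accept∈set)
'd' @ 6: {3,4}
'c' @ 7: {5,6}
'c' @ 8: {7,8,9,10,12}
'c' @ 9: {9,10,11,12}
'c' @ 10: {9,10,11,12}
'b' @ 11: {1,2,13}  (accept∈set)
after full input: {1,2,13}  (accept=1 in)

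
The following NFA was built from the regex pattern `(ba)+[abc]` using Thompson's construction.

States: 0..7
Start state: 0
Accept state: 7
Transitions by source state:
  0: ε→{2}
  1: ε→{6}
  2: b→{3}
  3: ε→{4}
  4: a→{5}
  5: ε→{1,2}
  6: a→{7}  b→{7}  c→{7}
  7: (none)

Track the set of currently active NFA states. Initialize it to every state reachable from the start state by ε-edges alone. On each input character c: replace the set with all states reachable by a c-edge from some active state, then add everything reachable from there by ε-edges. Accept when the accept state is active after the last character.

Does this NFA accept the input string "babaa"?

Answer: ACCEPT

Trace:
S₀ = ε-closure({0}) = {0,2}
'b' @ 1: {3,4}
'a' @ 2: {1,2,5,6}
'b' @ 3: {3,4,7}  ✓accept
'a' @ 4: {1,2,5,6}
'a' @ 5: {7}  ✓accept
after full input: {7}  (accept=7 in)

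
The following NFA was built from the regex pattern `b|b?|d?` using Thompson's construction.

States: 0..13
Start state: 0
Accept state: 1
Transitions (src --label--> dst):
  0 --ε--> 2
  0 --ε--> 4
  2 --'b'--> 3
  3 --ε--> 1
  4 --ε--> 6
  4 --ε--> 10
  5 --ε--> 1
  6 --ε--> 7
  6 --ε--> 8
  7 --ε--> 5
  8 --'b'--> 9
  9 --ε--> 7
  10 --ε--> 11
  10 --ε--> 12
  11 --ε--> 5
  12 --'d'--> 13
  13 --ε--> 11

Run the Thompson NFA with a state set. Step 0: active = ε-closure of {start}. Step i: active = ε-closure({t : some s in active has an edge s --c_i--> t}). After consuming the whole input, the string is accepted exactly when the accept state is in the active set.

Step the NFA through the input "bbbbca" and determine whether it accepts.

Answer: REJECT

Derivation:
start: ε-closure({0}) = {0,1,2,4,5,6,7,8,10,11,12}
'b' @ 1: {1,3,5,7,9}  ✓accept
'b' @ 2: {}  — dead — no transitions
rest 'bbca' ignored (set empty)
end set {} — state 1 not in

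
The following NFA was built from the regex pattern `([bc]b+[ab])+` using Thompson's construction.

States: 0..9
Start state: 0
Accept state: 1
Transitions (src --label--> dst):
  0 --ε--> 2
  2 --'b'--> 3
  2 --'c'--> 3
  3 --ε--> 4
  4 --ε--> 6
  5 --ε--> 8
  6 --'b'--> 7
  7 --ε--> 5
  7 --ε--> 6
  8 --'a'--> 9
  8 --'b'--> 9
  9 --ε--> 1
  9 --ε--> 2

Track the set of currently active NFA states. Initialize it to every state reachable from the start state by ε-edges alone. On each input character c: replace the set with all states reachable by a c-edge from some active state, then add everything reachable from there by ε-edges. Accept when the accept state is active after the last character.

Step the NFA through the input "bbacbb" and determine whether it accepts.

start: ε-closure({0}) = {0,2}
'b' @ 1: {3,4,6}
'b' @ 2: {5,6,7,8}
'a' @ 3: {1,2,9}  (accept∈set)
'c' @ 4: {3,4,6}
'b' @ 5: {5,6,7,8}
'b' @ 6: {1,2,5,6,7,8,9}  (accept∈set)
end set {1,2,5,6,7,8,9} — state 1 in

Answer: ACCEPT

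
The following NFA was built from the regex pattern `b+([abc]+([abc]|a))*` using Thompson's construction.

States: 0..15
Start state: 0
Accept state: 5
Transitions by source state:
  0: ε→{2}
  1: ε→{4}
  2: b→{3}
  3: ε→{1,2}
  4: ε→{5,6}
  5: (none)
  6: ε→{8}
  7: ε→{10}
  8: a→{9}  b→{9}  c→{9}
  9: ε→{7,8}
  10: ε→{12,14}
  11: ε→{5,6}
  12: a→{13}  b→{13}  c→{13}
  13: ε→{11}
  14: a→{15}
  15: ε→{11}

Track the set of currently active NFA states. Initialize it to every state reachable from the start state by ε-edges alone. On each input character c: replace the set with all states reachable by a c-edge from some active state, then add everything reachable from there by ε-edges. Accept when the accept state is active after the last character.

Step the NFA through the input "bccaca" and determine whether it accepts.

start: ε-closure({0}) = {0,2}
'b' @ 1: {1,2,3,4,5,6,8}  [accepting]
'c' @ 2: {7,8,9,10,12,14}
'c' @ 3: {5,6,7,8,9,10,11,12,13,14}  [accepting]
'a' @ 4: {5,6,7,8,9,10,11,12,13,14,15}  [accepting]
'c' @ 5: {5,6,7,8,9,10,11,12,13,14}  [accepting]
'a' @ 6: {5,6,7,8,9,10,11,12,13,14,15}  [accepting]
end set {5,6,7,8,9,10,11,12,13,14,15} — state 5 in

Answer: ACCEPT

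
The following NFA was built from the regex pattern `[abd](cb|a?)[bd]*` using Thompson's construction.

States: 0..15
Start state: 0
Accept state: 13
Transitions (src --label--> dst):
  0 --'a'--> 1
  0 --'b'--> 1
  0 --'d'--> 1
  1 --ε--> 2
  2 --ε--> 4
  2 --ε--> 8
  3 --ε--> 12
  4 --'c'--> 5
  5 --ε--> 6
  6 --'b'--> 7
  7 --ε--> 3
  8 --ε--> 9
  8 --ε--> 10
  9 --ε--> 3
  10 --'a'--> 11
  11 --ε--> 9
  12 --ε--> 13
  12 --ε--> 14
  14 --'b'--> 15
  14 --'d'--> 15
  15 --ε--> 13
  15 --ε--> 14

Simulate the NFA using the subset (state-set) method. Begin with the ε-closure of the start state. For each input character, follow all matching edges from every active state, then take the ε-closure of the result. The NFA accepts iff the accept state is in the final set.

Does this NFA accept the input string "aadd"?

start: ε-closure({0}) = {0}
'a' @ 1: {1,2,3,4,8,9,10,12,13,14}  [accepting]
'a' @ 2: {3,9,11,12,13,14}  [accepting]
'd' @ 3: {13,14,15}  [accepting]
'd' @ 4: {13,14,15}  [accepting]
final: {13,14,15}; accept 13 in set

Answer: ACCEPT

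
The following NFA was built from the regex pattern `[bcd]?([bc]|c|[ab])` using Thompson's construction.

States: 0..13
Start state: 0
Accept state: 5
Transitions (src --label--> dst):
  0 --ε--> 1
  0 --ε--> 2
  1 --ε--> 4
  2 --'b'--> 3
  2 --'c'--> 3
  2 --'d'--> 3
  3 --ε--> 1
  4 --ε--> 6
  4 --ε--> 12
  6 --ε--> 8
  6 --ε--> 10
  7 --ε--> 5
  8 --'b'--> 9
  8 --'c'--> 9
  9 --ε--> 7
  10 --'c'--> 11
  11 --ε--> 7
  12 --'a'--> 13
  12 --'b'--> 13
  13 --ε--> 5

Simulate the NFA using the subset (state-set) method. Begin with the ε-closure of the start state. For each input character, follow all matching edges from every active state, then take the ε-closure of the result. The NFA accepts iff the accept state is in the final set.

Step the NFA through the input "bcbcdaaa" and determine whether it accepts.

Answer: REJECT

Steps:
S₀ = ε-closure({0}) = {0,1,2,4,6,8,10,12}
'b' @ 1: {1,3,4,5,6,7,8,9,10,12,13}  [accepting]
'c' @ 2: {5,7,9,11}  [accepting]
'b' @ 3: {}  — dead — no transitions
rest 'cdaaa' ignored (set empty)
final: {}; accept 5 not in set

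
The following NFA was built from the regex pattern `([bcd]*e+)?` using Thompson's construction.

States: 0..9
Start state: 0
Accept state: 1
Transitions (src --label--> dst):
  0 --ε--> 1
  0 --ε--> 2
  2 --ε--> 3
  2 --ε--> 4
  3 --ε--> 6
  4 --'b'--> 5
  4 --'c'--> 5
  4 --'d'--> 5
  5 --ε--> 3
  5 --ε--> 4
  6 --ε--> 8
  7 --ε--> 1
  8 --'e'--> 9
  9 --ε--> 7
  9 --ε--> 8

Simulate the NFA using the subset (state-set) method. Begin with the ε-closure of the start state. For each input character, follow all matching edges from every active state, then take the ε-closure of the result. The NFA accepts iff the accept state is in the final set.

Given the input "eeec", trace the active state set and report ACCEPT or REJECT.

S₀ = ε-closure({0}) = {0,1,2,3,4,6,8}
'e' @ 1: {1,7,8,9}  (accept∈set)
'e' @ 2: {1,7,8,9}  (accept∈set)
'e' @ 3: {1,7,8,9}  (accept∈set)
'c' @ 4: {}  — no active states
after full input: {}  (accept=1 not in)

Answer: REJECT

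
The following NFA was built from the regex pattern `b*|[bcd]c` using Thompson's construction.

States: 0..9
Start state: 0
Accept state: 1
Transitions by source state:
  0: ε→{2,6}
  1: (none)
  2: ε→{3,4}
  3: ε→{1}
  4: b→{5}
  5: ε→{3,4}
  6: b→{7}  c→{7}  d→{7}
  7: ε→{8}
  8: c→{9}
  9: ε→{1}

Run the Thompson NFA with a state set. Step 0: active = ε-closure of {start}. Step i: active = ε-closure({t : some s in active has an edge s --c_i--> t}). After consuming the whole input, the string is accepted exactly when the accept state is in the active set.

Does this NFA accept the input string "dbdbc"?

Answer: REJECT

Steps:
S₀ = ε-closure({0}) = {0,1,2,3,4,6}
'd' @ 1: {7,8}
'b' @ 2: {}  — state set empty
rest 'dbc' ignored (set empty)
after full input: {}  (accept=1 not in)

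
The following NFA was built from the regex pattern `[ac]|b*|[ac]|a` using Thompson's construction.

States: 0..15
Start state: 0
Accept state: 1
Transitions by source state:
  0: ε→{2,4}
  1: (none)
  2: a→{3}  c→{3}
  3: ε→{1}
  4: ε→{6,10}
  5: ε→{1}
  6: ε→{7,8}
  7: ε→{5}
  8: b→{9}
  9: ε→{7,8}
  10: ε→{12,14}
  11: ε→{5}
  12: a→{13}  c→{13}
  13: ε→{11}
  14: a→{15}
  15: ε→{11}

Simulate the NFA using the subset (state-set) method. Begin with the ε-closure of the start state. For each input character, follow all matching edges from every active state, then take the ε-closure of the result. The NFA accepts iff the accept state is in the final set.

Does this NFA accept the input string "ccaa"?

S₀ = ε-closure({0}) = {0,1,2,4,5,6,7,8,10,12,14}
'c' @ 1: {1,3,5,11,13}  [accepting]
'c' @ 2: {}  — dead — no transitions
rest 'aa' ignored (set empty)
final: {}; accept 1 not in set

Answer: REJECT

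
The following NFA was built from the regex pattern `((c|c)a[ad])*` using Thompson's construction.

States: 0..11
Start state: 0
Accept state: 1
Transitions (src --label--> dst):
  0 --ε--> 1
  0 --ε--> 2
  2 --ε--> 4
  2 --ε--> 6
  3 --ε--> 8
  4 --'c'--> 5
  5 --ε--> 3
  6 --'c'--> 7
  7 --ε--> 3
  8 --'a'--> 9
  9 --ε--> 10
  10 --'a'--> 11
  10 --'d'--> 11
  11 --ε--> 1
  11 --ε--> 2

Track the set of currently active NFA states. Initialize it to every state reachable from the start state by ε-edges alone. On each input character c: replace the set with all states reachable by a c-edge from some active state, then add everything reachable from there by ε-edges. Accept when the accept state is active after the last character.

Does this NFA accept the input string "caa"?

Answer: ACCEPT

Derivation:
start: ε-closure({0}) = {0,1,2,4,6}
'c' @ 1: {3,5,7,8}
'a' @ 2: {9,10}
'a' @ 3: {1,2,4,6,11}  ✓accept
after full input: {1,2,4,6,11}  (accept=1 in)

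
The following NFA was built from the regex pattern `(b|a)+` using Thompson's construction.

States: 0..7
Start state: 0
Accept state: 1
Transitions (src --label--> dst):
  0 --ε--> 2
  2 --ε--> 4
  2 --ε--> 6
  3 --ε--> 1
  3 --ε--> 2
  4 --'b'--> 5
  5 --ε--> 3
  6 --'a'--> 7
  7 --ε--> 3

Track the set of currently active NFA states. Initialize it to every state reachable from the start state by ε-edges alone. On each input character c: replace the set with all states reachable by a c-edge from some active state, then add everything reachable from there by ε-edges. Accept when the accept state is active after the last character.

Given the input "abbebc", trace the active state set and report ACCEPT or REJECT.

initial (ε-close {0}): {0,2,4,6}
'a' @ 1: {1,2,3,4,6,7}  (accept∈set)
'b' @ 2: {1,2,3,4,5,6}  (accept∈set)
'b' @ 3: {1,2,3,4,5,6}  (accept∈set)
'e' @ 4: {}  — dead — no transitions
rest 'bc' ignored (set empty)
final: {}; accept 1 not in set

Answer: REJECT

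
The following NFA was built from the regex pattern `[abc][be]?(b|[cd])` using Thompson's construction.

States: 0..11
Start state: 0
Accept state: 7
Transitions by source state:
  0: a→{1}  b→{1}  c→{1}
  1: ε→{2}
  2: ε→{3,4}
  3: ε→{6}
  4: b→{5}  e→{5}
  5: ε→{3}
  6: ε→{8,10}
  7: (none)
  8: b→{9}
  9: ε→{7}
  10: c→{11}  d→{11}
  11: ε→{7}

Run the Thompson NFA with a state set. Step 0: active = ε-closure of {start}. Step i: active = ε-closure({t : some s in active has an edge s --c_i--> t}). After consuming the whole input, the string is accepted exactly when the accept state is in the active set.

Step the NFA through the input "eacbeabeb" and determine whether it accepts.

initial (ε-close {0}): {0}
'e' @ 1: {}  — dead — no transitions
rest 'acbeabeb' ignored (set empty)
after full input: {}  (accept=7 not in)

Answer: REJECT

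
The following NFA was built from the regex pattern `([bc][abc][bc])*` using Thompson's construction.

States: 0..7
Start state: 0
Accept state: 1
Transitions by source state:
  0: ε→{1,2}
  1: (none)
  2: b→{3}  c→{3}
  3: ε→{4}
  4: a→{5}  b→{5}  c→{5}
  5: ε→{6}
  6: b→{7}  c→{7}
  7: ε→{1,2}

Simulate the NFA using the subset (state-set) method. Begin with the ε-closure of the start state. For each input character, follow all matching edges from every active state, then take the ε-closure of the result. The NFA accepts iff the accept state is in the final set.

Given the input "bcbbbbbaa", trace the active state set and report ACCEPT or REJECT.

Answer: REJECT

Derivation:
initial (ε-close {0}): {0,1,2}
'b' @ 1: {3,4}
'c' @ 2: {5,6}
'b' @ 3: {1,2,7}  ✓accept
'b' @ 4: {3,4}
'b' @ 5: {5,6}
'b' @ 6: {1,2,7}  ✓accept
'b' @ 7: {3,4}
'a' @ 8: {5,6}
'a' @ 9: {}  — dead — no transitions
after full input: {}  (accept=1 not in)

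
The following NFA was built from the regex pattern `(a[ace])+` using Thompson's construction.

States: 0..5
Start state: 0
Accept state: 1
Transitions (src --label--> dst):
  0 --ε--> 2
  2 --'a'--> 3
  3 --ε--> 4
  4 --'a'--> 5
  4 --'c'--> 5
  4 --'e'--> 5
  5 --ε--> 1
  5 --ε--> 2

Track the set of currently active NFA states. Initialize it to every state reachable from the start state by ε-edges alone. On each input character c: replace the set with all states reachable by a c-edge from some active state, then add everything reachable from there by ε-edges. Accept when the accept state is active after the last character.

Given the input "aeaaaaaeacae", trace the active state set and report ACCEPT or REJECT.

Answer: ACCEPT

Derivation:
start: ε-closure({0}) = {0,2}
'a' @ 1: {3,4}
'e' @ 2: {1,2,5}  (accept∈set)
'a' @ 3: {3,4}
'a' @ 4: {1,2,5}  (accept∈set)
'a' @ 5: {3,4}
'a' @ 6: {1,2,5}  (accept∈set)
'a' @ 7: {3,4}
'e' @ 8: {1,2,5}  (accept∈set)
'a' @ 9: {3,4}
'c' @ 10: {1,2,5}  (accept∈set)
'a' @ 11: {3,4}
'e' @ 12: {1,2,5}  (accept∈set)
after full input: {1,2,5}  (accept=1 in)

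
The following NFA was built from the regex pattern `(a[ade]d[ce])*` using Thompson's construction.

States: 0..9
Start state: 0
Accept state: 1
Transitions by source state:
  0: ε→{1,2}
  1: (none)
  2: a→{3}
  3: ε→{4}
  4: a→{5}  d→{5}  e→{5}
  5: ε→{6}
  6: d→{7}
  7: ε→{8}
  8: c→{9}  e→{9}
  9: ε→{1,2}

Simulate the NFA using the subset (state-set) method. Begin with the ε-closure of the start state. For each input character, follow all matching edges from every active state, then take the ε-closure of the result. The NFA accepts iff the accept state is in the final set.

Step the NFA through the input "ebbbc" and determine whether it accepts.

Answer: REJECT

Derivation:
initial (ε-close {0}): {0,1,2}
'e' @ 1: {}  — state set empty
rest 'bbbc' ignored (set empty)
final: {}; accept 1 not in set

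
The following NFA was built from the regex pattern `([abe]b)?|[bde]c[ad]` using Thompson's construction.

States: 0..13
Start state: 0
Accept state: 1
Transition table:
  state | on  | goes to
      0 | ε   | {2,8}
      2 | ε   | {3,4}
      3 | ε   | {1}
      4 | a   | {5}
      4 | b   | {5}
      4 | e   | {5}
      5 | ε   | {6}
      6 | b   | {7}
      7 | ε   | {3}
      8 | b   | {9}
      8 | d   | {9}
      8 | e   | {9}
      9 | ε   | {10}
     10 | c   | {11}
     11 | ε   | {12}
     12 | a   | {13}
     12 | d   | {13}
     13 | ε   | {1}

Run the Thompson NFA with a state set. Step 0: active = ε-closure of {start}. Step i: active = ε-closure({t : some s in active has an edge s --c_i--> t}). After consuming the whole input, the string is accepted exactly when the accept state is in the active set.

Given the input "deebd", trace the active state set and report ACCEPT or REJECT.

S₀ = ε-closure({0}) = {0,1,2,3,4,8}
'd' @ 1: {9,10}
'e' @ 2: {}  — state set empty
rest 'ebd' ignored (set empty)
final: {}; accept 1 not in set

Answer: REJECT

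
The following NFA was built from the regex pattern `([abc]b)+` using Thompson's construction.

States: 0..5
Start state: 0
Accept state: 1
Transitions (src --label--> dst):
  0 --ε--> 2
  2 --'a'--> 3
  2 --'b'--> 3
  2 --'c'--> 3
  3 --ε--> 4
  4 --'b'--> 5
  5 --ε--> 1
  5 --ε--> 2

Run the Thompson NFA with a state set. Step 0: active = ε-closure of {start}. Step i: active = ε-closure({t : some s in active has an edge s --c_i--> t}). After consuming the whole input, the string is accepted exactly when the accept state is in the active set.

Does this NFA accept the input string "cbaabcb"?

Answer: REJECT

Trace:
S₀ = ε-closure({0}) = {0,2}
'c' @ 1: {3,4}
'b' @ 2: {1,2,5}  [accepting]
'a' @ 3: {3,4}
'a' @ 4: {}  — state set empty
rest 'bcb' ignored (set empty)
final: {}; accept 1 not in set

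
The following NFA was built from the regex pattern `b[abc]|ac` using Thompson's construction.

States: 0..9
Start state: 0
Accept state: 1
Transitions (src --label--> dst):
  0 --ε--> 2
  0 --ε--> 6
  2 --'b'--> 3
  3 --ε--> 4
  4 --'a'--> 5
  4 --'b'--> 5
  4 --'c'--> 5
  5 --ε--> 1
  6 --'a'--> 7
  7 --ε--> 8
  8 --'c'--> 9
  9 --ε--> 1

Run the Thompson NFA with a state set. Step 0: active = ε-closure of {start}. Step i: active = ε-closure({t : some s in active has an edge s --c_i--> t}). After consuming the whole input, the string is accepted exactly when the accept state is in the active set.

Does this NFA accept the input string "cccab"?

S₀ = ε-closure({0}) = {0,2,6}
'c' @ 1: {}  — no active states
rest 'ccab' ignored (set empty)
final: {}; accept 1 not in set

Answer: REJECT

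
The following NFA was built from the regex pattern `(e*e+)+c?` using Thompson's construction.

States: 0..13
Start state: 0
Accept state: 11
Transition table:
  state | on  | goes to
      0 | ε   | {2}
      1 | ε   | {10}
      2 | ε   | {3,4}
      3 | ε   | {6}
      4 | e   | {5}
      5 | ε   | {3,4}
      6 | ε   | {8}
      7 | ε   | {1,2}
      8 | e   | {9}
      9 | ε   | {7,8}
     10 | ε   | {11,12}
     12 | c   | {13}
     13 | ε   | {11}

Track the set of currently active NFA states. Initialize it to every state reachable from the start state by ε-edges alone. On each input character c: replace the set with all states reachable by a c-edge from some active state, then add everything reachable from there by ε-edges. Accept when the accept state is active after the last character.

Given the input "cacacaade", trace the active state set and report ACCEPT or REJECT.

Answer: REJECT

Trace:
initial (ε-close {0}): {0,2,3,4,6,8}
'c' @ 1: {}  — state set empty
rest 'acacaade' ignored (set empty)
after full input: {}  (accept=11 not in)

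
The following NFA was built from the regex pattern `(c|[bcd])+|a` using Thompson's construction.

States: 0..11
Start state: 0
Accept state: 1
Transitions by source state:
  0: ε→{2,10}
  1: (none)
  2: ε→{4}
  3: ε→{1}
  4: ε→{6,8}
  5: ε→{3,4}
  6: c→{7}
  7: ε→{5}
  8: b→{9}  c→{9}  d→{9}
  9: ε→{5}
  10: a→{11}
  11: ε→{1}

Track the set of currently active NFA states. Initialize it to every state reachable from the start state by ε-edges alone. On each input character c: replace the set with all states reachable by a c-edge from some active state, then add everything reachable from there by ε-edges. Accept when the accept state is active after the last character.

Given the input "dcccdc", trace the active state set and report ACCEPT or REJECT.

Answer: ACCEPT

Steps:
S₀ = ε-closure({0}) = {0,2,4,6,8,10}
'd' @ 1: {1,3,4,5,6,8,9}  ✓accept
'c' @ 2: {1,3,4,5,6,7,8,9}  ✓accept
'c' @ 3: {1,3,4,5,6,7,8,9}  ✓accept
'c' @ 4: {1,3,4,5,6,7,8,9}  ✓accept
'd' @ 5: {1,3,4,5,6,8,9}  ✓accept
'c' @ 6: {1,3,4,5,6,7,8,9}  ✓accept
end set {1,3,4,5,6,7,8,9} — state 1 in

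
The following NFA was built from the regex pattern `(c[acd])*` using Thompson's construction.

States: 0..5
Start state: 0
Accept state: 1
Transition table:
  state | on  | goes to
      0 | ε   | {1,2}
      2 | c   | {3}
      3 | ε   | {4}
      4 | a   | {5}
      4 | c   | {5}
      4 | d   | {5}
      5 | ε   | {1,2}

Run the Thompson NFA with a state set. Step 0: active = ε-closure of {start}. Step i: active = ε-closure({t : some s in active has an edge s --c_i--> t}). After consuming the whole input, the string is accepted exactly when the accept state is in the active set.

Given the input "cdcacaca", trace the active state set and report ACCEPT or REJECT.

Answer: ACCEPT

Steps:
S₀ = ε-closure({0}) = {0,1,2}
'c' @ 1: {3,4}
'd' @ 2: {1,2,5}  (accept∈set)
'c' @ 3: {3,4}
'a' @ 4: {1,2,5}  (accept∈set)
'c' @ 5: {3,4}
'a' @ 6: {1,2,5}  (accept∈set)
'c' @ 7: {3,4}
'a' @ 8: {1,2,5}  (accept∈set)
final: {1,2,5}; accept 1 in set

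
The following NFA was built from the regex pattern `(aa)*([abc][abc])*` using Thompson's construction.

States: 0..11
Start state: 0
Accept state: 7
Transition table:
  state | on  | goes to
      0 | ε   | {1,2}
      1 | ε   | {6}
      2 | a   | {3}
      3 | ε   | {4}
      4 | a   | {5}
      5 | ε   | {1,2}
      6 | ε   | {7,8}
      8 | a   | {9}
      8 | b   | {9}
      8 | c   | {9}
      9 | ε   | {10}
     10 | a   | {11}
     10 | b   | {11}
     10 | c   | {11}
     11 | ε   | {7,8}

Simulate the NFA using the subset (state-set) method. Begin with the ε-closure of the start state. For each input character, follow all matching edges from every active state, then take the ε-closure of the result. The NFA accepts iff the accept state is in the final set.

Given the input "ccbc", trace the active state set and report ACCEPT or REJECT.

start: ε-closure({0}) = {0,1,2,6,7,8}
'c' @ 1: {9,10}
'c' @ 2: {7,8,11}  (accept∈set)
'b' @ 3: {9,10}
'c' @ 4: {7,8,11}  (accept∈set)
final: {7,8,11}; accept 7 in set

Answer: ACCEPT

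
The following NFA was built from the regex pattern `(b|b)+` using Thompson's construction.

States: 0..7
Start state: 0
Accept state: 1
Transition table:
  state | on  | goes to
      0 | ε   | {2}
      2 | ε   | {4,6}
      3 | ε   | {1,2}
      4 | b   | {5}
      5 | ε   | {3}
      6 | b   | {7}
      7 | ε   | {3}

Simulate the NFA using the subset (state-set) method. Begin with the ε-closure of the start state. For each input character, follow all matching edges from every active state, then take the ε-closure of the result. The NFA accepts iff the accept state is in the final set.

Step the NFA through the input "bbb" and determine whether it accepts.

Answer: ACCEPT

Derivation:
initial (ε-close {0}): {0,2,4,6}
'b' @ 1: {1,2,3,4,5,6,7}  (accept∈set)
'b' @ 2: {1,2,3,4,5,6,7}  (accept∈set)
'b' @ 3: {1,2,3,4,5,6,7}  (accept∈set)
end set {1,2,3,4,5,6,7} — state 1 in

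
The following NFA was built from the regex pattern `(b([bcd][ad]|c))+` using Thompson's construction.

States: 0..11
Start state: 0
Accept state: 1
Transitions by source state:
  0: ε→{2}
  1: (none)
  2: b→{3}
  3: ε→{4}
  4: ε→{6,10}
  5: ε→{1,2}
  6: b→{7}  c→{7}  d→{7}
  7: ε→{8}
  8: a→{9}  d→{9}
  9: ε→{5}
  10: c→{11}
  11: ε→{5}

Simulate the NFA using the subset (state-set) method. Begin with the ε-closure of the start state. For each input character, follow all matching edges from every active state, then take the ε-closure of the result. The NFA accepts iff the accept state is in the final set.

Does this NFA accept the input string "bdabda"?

Answer: ACCEPT

Derivation:
S₀ = ε-closure({0}) = {0,2}
'b' @ 1: {3,4,6,10}
'd' @ 2: {7,8}
'a' @ 3: {1,2,5,9}  (accept∈set)
'b' @ 4: {3,4,6,10}
'd' @ 5: {7,8}
'a' @ 6: {1,2,5,9}  (accept∈set)
after full input: {1,2,5,9}  (accept=1 in)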